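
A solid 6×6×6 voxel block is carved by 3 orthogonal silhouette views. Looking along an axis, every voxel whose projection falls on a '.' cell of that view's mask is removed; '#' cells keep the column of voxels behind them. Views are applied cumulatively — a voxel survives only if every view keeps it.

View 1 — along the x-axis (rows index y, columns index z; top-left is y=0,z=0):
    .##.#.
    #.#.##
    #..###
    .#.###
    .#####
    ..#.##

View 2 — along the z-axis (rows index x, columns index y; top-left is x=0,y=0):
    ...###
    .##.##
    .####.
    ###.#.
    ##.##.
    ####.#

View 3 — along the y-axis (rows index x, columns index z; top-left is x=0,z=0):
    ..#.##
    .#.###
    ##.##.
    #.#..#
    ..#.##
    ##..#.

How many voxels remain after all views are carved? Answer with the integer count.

full grid |V| = 216
carve view 1 (along x, YZ-mask fill 23/36): 138 voxels remain
carve view 2 (along z, XY-mask fill 24/36): 95 voxels remain
carve view 3 (along y, XZ-mask fill 20/36): 57 voxels remain

remaining voxels: 57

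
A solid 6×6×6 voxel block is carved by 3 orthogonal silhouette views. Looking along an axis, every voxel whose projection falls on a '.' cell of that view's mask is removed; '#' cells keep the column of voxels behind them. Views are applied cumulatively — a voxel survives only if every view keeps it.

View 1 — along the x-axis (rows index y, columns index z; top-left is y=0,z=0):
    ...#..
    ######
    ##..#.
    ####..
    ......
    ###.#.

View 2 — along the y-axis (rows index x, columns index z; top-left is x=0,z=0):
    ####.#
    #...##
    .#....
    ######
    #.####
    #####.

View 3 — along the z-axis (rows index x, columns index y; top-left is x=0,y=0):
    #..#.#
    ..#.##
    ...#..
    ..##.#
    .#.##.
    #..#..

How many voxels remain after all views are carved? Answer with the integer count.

37 voxels

before carving: 216 voxels (6×6×6)
V1 x: intersect with YZ mask (18 set) -- 108 left
V2 y: intersect with XZ mask (25 set) -- 76 left
V3 z: intersect with XY mask (15 set) -- 37 left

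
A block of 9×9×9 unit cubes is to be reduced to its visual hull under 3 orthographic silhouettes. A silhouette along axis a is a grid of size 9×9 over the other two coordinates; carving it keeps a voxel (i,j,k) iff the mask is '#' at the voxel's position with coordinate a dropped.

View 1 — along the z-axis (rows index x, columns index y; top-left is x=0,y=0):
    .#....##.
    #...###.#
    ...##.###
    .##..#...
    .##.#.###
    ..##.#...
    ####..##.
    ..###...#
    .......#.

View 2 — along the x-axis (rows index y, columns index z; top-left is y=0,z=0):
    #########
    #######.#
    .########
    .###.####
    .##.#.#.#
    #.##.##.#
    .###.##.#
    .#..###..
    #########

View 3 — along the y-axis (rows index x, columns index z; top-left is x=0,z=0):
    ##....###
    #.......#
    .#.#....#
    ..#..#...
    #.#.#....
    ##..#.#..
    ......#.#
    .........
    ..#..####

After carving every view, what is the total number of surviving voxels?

before carving: 729 voxels (9×9×9)
  1. axis=2 (XY plane), |mask|=36  ⇒  voxels=324
  2. axis=0 (YZ plane), |mask|=62  ⇒  voxels=242
  3. axis=1 (XZ plane), |mask|=26  ⇒  voxels=67

67 voxels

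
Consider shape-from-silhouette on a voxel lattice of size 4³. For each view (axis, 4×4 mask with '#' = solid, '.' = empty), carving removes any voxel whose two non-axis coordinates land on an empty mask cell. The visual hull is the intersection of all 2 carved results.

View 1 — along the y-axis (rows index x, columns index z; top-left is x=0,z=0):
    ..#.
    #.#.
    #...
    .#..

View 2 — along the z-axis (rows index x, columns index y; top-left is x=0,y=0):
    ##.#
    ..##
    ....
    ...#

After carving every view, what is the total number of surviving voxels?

before carving: 64 voxels (4×4×4)
step 1: project along y, AND mask (5/16) → |grid| = 20
step 2: project along z, AND mask (6/16) → |grid| = 8

remaining voxels: 8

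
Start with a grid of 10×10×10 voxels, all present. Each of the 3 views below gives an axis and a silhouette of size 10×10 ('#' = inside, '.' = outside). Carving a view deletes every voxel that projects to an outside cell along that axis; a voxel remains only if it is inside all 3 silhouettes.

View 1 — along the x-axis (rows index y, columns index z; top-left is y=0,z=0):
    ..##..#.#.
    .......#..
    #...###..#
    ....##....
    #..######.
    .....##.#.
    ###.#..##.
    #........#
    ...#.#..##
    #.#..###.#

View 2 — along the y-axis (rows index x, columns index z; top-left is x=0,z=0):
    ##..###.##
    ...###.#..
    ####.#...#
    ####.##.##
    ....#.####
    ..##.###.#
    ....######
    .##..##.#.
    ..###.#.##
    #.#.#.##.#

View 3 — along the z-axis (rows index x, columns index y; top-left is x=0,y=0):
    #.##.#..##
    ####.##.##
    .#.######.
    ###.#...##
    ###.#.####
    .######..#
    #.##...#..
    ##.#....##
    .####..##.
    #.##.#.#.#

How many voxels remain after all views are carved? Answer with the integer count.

remaining voxels: 149

full grid |V| = 1000
step 1: project along x, AND mask (40/100) → |grid| = 400
step 2: project along y, AND mask (59/100) → |grid| = 245
step 3: project along z, AND mask (63/100) → |grid| = 149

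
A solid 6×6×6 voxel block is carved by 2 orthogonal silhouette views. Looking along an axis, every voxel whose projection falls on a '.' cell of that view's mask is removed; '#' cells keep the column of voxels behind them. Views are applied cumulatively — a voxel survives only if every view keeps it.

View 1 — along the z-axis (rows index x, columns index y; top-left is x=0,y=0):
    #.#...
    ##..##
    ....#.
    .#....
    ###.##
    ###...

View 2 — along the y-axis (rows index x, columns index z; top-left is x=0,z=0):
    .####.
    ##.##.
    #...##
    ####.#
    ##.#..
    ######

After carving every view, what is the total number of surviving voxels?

65 voxels

full grid |V| = 216
carve view 1 (along z, XY-mask fill 16/36): 96 voxels remain
carve view 2 (along y, XZ-mask fill 25/36): 65 voxels remain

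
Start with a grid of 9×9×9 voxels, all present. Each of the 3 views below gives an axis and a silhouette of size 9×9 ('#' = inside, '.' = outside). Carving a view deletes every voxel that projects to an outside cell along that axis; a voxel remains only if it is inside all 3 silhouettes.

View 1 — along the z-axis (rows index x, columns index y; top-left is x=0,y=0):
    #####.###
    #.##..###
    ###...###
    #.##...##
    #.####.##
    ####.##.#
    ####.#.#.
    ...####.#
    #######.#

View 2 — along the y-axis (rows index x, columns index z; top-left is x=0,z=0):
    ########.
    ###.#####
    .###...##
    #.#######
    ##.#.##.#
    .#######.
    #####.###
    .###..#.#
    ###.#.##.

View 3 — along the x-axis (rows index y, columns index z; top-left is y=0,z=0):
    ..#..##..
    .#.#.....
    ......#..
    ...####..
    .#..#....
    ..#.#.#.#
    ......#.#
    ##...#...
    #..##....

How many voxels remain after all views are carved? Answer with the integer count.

initial block: 9^3 = 729
V1 z: intersect with XY mask (58 set) -- 522 left
V2 y: intersect with XZ mask (61 set) -- 394 left
V3 x: intersect with YZ mask (24 set) -- 119 left

voxel count = 119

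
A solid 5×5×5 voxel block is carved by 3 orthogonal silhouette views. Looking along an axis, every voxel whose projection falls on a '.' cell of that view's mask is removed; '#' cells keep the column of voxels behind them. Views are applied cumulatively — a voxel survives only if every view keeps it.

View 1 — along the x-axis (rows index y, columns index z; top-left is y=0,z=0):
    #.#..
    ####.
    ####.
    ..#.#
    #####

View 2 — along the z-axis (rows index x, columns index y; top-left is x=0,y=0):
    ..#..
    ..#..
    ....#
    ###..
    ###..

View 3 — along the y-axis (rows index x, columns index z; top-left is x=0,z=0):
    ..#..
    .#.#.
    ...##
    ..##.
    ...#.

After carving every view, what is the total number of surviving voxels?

before carving: 125 voxels (5×5×5)
after view 1 [x-axis, 17 of 25 cells solid] → remaining = 85
after view 2 [z-axis, 9 of 25 cells solid] → remaining = 33
after view 3 [y-axis, 8 of 25 cells solid] → remaining = 12

12 voxels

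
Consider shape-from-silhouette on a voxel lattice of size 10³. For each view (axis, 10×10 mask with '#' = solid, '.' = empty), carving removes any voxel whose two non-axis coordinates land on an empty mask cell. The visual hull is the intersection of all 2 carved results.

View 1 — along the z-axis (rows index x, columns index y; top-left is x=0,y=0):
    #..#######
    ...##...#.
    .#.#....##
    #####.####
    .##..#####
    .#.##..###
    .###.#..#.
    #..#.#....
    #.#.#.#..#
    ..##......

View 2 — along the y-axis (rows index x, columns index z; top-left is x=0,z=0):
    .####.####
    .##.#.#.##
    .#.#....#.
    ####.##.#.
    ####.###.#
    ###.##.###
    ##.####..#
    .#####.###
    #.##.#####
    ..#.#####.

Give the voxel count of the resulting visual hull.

start: 10×10×10 = 1000 voxels
V1 z: intersect with XY mask (52 set) -- 520 left
V2 y: intersect with XZ mask (69 set) -- 372 left

voxel count = 372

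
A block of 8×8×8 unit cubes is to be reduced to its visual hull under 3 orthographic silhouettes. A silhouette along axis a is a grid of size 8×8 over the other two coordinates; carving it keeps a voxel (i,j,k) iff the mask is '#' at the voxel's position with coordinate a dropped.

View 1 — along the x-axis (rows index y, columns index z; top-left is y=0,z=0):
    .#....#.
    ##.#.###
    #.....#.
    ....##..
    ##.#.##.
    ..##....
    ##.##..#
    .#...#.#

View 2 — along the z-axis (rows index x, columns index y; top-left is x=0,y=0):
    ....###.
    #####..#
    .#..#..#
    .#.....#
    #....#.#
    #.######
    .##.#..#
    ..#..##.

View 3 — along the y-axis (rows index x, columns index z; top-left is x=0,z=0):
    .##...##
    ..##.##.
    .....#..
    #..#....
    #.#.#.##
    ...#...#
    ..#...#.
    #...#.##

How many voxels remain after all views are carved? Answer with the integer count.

voxel count = 36

start: 8×8×8 = 512 voxels
  1. axis=0 (YZ plane), |mask|=27  ⇒  voxels=216
  2. axis=2 (XY plane), |mask|=31  ⇒  voxels=108
  3. axis=1 (XZ plane), |mask|=24  ⇒  voxels=36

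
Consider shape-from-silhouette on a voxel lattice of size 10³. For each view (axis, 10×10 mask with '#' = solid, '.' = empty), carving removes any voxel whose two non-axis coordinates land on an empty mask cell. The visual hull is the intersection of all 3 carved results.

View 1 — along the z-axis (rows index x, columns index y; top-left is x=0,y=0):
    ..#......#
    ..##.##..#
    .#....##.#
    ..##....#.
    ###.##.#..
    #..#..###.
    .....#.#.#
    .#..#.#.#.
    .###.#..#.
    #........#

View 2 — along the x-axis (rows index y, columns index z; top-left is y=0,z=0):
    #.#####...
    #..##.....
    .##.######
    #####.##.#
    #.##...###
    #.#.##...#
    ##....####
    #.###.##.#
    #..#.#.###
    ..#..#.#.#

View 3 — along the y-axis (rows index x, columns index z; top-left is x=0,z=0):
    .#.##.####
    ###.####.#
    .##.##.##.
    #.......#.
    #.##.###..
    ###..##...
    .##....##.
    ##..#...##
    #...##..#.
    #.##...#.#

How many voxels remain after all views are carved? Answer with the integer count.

initial block: 10^3 = 1000
after view 1 [z-axis, 39 of 100 cells solid] → remaining = 390
after view 2 [x-axis, 59 of 100 cells solid] → remaining = 230
after view 3 [y-axis, 52 of 100 cells solid] → remaining = 125

voxel count = 125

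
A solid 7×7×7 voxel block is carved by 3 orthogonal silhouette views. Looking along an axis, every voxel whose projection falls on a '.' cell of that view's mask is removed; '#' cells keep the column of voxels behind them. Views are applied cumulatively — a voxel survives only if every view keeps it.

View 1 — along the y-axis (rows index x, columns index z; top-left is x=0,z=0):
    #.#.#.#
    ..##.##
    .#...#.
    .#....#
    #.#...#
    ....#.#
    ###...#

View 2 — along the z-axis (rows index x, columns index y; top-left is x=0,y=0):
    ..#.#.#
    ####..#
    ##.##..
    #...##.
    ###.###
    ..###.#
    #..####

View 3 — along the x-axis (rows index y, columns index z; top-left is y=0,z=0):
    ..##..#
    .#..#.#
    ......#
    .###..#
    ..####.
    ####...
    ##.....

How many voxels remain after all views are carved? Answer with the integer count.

start: 7×7×7 = 343 voxels
after view 1 [y-axis, 21 of 49 cells solid] → remaining = 147
after view 2 [z-axis, 30 of 49 cells solid] → remaining = 92
after view 3 [x-axis, 21 of 49 cells solid] → remaining = 39

39 voxels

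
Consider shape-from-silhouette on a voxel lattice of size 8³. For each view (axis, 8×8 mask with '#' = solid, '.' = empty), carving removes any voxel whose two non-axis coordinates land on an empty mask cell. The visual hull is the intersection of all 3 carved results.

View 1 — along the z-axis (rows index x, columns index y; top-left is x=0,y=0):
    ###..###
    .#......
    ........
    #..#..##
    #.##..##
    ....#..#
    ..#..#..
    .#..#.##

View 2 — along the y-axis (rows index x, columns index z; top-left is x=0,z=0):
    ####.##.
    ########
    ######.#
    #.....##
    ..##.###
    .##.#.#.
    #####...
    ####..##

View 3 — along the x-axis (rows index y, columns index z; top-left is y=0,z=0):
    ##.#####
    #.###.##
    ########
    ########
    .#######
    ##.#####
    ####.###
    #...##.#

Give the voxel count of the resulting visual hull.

voxel count = 98

initial block: 8^3 = 512
[1] z-view keeps 24 columns → grid now 192
[2] y-view keeps 44 columns → grid now 123
[3] x-view keeps 54 columns → grid now 98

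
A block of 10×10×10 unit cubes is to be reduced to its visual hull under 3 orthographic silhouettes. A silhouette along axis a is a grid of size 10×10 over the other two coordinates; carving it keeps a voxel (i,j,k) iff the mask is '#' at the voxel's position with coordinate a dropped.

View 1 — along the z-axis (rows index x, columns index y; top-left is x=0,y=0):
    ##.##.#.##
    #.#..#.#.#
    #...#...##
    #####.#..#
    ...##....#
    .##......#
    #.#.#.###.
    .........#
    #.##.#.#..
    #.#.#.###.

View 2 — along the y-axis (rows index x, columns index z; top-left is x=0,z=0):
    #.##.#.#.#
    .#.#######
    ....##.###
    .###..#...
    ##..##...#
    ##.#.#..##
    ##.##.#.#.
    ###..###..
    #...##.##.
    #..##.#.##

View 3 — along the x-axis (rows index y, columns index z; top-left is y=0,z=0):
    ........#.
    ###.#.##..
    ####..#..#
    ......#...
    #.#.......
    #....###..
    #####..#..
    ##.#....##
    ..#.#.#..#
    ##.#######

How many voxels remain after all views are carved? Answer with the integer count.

initial block: 10^3 = 1000
V1 z: intersect with XY mask (47 set) -- 470 left
V2 y: intersect with XZ mask (57 set) -- 266 left
V3 x: intersect with YZ mask (44 set) -- 121 left

remaining voxels: 121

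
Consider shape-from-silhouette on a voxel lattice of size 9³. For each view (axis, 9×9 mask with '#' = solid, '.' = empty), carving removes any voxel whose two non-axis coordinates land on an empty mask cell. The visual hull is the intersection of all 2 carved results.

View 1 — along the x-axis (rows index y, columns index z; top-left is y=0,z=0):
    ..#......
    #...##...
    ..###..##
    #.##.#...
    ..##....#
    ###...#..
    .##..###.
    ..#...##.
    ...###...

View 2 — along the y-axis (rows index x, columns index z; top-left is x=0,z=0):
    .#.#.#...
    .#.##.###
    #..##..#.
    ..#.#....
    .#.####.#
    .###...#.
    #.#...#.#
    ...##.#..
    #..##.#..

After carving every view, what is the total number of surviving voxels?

remaining voxels: 122

before carving: 729 voxels (9×9×9)
  1. axis=0 (YZ plane), |mask|=31  ⇒  voxels=279
  2. axis=1 (XZ plane), |mask|=36  ⇒  voxels=122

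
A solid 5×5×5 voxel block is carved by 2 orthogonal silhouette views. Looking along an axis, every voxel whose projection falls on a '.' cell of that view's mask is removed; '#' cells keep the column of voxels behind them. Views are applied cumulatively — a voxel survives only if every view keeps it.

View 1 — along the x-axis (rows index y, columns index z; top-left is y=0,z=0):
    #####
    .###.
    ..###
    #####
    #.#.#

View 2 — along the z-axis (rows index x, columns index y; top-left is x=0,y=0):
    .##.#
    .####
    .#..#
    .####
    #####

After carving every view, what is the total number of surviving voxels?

|visual hull| = 62

initial block: 5^3 = 125
[1] x-view keeps 19 columns → grid now 95
[2] z-view keeps 18 columns → grid now 62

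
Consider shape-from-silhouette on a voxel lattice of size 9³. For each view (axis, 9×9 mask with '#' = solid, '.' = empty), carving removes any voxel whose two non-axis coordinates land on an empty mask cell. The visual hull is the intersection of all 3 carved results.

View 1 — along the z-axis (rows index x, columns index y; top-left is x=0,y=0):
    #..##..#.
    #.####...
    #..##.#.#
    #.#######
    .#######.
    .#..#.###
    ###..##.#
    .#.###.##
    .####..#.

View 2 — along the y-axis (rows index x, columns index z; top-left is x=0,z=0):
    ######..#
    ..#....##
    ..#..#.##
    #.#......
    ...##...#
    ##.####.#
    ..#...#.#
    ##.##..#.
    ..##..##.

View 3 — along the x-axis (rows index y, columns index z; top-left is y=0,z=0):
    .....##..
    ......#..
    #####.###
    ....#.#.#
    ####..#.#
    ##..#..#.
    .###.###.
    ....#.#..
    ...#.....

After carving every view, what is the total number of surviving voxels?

start: 9×9×9 = 729 voxels
step 1: project along z, AND mask (51/81) → |grid| = 459
step 2: project along y, AND mask (38/81) → |grid| = 203
step 3: project along x, AND mask (33/81) → |grid| = 79

remaining voxels: 79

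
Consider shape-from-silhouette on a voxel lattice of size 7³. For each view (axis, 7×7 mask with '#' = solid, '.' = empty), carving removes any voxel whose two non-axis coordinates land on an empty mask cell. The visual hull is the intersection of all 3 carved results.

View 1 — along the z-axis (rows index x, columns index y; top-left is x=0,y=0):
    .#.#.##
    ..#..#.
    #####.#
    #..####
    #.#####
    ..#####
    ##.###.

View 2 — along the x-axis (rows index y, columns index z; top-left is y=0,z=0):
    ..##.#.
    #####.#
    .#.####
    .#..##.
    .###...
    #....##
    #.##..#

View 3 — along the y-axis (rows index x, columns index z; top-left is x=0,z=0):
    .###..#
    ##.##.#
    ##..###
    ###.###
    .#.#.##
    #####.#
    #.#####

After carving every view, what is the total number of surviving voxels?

full grid |V| = 343
[1] z-view keeps 33 columns → grid now 231
[2] x-view keeps 27 columns → grid now 121
[3] y-view keeps 36 columns → grid now 87

remaining voxels: 87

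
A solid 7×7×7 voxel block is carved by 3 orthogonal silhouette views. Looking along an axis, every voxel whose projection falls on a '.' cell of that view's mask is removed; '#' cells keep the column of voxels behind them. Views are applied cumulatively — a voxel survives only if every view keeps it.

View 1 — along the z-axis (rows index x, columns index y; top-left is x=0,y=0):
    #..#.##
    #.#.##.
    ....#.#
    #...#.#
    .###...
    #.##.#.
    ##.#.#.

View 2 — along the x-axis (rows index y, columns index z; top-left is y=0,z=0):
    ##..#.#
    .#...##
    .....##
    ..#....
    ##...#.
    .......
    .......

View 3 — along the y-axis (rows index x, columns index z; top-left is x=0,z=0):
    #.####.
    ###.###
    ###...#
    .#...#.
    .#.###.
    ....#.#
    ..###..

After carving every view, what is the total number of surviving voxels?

start: 7×7×7 = 343 voxels
carve view 1 (along z, XY-mask fill 24/49): 168 voxels remain
carve view 2 (along x, YZ-mask fill 13/49): 45 voxels remain
carve view 3 (along y, XZ-mask fill 26/49): 25 voxels remain

25 voxels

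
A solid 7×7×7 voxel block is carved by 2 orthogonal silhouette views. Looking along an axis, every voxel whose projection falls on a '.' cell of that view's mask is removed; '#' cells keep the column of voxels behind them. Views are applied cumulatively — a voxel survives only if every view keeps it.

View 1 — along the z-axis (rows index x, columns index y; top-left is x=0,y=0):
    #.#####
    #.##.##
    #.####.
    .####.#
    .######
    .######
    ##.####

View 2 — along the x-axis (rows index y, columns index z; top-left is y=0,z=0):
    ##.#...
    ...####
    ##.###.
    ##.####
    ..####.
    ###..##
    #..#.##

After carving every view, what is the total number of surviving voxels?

initial block: 7^3 = 343
after view 1 [z-axis, 39 of 49 cells solid] → remaining = 273
after view 2 [x-axis, 31 of 49 cells solid] → remaining = 178

remaining voxels: 178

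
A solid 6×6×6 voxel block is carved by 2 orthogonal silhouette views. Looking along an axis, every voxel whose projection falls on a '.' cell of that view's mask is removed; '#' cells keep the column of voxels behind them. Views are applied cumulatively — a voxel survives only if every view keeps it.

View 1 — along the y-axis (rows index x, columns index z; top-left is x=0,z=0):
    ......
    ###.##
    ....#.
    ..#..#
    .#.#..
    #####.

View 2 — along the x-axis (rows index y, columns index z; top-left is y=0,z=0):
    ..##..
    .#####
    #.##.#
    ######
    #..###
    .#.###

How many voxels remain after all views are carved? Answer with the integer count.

remaining voxels: 61

initial block: 6^3 = 216
step 1: project along y, AND mask (15/36) → |grid| = 90
step 2: project along x, AND mask (25/36) → |grid| = 61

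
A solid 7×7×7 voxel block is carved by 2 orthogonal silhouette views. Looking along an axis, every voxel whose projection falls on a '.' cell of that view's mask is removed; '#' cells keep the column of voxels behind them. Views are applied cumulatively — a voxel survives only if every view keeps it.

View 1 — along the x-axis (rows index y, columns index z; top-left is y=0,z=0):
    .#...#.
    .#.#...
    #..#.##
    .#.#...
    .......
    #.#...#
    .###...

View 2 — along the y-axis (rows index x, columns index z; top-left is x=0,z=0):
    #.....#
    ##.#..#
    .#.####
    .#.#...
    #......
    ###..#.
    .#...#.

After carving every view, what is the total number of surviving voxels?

full grid |V| = 343
carve view 1 (along x, YZ-mask fill 16/49): 112 voxels remain
carve view 2 (along y, XZ-mask fill 20/49): 54 voxels remain

voxel count = 54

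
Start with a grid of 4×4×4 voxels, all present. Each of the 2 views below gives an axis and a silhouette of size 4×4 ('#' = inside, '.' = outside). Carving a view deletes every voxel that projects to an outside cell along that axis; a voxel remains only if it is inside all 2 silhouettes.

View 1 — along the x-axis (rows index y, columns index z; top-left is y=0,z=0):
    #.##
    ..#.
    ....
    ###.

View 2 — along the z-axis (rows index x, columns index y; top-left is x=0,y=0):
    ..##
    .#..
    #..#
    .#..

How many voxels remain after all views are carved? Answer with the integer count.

start: 4×4×4 = 64 voxels
V1 x: intersect with YZ mask (7 set) -- 28 left
V2 z: intersect with XY mask (6 set) -- 11 left

11 voxels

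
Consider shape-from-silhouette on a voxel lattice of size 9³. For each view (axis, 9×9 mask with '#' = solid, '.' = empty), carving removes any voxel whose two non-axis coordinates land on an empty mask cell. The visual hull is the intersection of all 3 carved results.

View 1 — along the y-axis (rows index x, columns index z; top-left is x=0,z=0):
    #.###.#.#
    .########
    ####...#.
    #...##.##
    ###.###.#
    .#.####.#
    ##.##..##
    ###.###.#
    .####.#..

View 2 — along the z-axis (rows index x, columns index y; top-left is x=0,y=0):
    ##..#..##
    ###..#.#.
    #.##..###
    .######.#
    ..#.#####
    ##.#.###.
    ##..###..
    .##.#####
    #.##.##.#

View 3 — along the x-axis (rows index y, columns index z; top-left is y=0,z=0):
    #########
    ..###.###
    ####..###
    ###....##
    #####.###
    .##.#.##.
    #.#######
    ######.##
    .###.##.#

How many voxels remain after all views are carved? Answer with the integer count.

start: 9×9×9 = 729 voxels
after view 1 [y-axis, 55 of 81 cells solid] → remaining = 495
after view 2 [z-axis, 53 of 81 cells solid] → remaining = 322
after view 3 [x-axis, 62 of 81 cells solid] → remaining = 246

|visual hull| = 246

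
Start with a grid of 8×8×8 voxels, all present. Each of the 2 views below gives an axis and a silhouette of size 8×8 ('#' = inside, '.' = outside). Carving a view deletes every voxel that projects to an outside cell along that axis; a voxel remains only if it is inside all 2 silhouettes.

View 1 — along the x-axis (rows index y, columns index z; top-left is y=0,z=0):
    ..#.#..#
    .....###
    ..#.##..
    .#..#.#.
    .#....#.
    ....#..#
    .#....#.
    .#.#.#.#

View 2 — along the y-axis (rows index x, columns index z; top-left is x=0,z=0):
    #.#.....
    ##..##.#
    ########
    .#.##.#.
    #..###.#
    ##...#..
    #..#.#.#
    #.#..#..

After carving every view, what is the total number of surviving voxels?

initial block: 8^3 = 512
step 1: project along x, AND mask (22/64) → |grid| = 176
step 2: project along y, AND mask (34/64) → |grid| = 84

voxel count = 84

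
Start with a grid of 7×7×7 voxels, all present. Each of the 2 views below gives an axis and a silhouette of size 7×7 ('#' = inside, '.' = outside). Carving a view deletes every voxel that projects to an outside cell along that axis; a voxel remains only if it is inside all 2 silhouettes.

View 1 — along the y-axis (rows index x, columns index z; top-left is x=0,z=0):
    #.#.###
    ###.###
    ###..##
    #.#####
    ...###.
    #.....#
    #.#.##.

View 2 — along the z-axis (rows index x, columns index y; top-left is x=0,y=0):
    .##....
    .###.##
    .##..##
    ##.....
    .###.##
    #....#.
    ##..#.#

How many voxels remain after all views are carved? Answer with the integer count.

|visual hull| = 107

full grid |V| = 343
[1] y-view keeps 31 columns → grid now 217
[2] z-view keeps 24 columns → grid now 107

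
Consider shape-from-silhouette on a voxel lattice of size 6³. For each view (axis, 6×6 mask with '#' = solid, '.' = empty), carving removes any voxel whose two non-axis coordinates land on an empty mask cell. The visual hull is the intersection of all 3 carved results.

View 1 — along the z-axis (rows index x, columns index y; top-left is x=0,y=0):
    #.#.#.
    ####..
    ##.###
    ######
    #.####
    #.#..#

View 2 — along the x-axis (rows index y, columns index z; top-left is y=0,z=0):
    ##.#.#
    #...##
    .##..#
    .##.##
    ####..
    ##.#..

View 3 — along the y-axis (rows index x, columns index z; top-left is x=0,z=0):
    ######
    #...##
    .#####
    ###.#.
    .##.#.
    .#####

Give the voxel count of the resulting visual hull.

full grid |V| = 216
V1 z: intersect with XY mask (26 set) -- 156 left
V2 x: intersect with YZ mask (21 set) -- 92 left
V3 y: intersect with XZ mask (26 set) -- 64 left

64 voxels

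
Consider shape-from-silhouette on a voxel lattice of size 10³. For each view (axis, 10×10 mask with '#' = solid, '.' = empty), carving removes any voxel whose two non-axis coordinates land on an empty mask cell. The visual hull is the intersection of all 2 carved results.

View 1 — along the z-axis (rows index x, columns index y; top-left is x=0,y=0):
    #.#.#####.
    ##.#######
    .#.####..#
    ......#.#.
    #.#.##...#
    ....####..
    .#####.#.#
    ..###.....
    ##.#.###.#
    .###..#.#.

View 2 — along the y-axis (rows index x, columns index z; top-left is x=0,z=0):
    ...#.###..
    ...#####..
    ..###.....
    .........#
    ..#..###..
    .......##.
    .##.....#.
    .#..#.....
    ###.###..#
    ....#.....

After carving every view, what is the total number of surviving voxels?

initial block: 10^3 = 1000
after view 1 [z-axis, 55 of 100 cells solid] → remaining = 550
after view 2 [y-axis, 32 of 100 cells solid] → remaining = 202

remaining voxels: 202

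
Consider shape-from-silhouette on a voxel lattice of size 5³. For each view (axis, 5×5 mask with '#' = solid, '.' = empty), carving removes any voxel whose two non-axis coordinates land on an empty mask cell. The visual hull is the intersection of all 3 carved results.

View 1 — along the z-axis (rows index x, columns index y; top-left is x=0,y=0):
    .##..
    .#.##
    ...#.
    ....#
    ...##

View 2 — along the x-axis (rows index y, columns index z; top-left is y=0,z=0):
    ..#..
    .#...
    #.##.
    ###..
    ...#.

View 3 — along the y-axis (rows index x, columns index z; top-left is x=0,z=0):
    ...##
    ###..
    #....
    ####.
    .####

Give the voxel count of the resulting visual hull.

full grid |V| = 125
[1] z-view keeps 9 columns → grid now 45
[2] x-view keeps 9 columns → grid now 17
[3] y-view keeps 14 columns → grid now 10

|visual hull| = 10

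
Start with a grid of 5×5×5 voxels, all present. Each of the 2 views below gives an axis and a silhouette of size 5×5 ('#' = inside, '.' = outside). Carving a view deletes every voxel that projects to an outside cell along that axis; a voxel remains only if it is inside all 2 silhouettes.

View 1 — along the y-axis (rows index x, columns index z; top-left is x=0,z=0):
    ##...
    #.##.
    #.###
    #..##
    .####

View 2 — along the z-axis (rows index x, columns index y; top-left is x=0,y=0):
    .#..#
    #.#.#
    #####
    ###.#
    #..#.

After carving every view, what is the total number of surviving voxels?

remaining voxels: 53

initial block: 5^3 = 125
[1] y-view keeps 16 columns → grid now 80
[2] z-view keeps 16 columns → grid now 53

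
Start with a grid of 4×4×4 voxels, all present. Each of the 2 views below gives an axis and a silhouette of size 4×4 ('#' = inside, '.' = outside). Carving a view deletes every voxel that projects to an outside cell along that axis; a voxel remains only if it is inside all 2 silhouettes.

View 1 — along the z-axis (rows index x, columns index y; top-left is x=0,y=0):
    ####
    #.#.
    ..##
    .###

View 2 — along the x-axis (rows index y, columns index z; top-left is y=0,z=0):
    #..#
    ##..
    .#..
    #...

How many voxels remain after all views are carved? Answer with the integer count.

remaining voxels: 15

before carving: 64 voxels (4×4×4)
V1 z: intersect with XY mask (11 set) -- 44 left
V2 x: intersect with YZ mask (6 set) -- 15 left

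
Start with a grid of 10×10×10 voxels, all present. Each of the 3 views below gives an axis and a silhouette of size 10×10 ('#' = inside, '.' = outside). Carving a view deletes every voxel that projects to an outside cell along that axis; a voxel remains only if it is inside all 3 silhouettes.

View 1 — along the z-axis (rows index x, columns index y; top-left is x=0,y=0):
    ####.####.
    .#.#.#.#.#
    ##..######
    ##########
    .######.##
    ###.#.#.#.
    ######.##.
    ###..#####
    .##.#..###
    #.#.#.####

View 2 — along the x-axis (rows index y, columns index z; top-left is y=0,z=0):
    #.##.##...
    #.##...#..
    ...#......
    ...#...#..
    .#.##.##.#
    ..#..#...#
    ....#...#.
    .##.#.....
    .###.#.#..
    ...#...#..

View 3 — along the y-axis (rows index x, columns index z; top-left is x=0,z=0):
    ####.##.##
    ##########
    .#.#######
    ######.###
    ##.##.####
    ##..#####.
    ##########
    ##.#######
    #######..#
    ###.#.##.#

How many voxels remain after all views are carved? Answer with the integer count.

initial block: 10^3 = 1000
[1] z-view keeps 74 columns → grid now 740
[2] x-view keeps 33 columns → grid now 249
[3] y-view keeps 84 columns → grid now 204

voxel count = 204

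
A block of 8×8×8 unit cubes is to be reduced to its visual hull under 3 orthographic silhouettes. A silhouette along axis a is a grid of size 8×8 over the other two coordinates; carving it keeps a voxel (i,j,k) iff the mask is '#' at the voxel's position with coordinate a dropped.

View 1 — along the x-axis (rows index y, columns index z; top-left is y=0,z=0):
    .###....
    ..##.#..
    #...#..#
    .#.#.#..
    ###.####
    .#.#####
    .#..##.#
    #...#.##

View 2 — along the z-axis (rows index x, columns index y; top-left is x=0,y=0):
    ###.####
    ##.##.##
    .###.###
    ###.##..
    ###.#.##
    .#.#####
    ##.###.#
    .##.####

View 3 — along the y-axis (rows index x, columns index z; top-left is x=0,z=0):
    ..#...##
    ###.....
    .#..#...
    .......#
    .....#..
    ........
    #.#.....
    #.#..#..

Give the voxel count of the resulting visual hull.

remaining voxels: 47

before carving: 512 voxels (8×8×8)
carve view 1 (along x, YZ-mask fill 33/64): 264 voxels remain
carve view 2 (along z, XY-mask fill 48/64): 203 voxels remain
carve view 3 (along y, XZ-mask fill 15/64): 47 voxels remain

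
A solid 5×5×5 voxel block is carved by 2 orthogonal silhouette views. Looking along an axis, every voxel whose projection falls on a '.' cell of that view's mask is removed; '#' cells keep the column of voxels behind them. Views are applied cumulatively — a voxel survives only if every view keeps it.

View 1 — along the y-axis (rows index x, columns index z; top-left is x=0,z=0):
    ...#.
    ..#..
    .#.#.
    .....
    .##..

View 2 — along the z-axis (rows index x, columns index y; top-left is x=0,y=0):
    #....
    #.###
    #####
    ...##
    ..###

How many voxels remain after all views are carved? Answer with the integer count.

voxel count = 21

full grid |V| = 125
[1] y-view keeps 6 columns → grid now 30
[2] z-view keeps 15 columns → grid now 21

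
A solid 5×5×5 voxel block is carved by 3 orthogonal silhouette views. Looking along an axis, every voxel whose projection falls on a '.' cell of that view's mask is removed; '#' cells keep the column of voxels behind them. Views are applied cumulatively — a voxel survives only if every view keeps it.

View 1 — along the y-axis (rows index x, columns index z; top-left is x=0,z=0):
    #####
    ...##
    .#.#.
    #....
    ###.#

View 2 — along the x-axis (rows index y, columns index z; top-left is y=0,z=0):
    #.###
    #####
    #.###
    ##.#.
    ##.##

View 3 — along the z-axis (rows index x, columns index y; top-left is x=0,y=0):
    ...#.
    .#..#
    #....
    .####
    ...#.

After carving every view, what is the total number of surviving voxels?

|visual hull| = 14

initial block: 5^3 = 125
[1] y-view keeps 14 columns → grid now 70
[2] x-view keeps 20 columns → grid now 57
[3] z-view keeps 9 columns → grid now 14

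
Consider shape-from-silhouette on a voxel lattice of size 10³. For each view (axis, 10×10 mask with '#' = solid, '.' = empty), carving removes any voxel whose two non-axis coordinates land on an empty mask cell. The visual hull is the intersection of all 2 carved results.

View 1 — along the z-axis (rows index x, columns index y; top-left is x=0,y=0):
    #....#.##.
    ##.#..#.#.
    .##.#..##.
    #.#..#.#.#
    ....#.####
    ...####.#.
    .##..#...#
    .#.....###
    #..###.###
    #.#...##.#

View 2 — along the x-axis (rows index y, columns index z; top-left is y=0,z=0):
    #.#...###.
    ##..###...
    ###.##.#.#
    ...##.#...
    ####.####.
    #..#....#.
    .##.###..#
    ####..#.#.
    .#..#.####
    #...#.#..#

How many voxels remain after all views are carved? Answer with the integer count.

full grid |V| = 1000
carve view 1 (along z, XY-mask fill 49/100): 490 voxels remain
carve view 2 (along x, YZ-mask fill 53/100): 261 voxels remain

remaining voxels: 261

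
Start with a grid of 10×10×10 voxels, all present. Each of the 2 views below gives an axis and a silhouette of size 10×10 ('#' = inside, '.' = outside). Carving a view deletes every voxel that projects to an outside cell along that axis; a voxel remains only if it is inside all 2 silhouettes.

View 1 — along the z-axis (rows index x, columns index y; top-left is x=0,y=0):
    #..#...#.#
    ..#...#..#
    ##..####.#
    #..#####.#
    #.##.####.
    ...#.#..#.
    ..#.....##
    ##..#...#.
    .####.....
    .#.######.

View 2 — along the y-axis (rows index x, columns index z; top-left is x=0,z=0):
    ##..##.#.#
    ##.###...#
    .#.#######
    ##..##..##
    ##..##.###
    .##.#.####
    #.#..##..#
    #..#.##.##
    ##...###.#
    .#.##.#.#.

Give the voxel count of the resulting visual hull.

start: 10×10×10 = 1000 voxels
V1 z: intersect with XY mask (49 set) -- 490 left
V2 y: intersect with XZ mask (62 set) -- 308 left

remaining voxels: 308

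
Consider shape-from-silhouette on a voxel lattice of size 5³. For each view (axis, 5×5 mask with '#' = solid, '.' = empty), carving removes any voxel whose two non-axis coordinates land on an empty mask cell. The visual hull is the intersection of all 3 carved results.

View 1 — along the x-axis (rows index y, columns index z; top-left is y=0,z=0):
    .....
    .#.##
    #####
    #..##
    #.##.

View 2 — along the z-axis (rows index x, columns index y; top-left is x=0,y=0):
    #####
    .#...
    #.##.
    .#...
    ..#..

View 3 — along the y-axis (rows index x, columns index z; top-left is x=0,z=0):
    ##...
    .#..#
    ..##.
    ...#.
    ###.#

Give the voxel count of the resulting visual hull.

|visual hull| = 15

full grid |V| = 125
after view 1 [x-axis, 14 of 25 cells solid] → remaining = 70
after view 2 [z-axis, 11 of 25 cells solid] → remaining = 33
after view 3 [y-axis, 11 of 25 cells solid] → remaining = 15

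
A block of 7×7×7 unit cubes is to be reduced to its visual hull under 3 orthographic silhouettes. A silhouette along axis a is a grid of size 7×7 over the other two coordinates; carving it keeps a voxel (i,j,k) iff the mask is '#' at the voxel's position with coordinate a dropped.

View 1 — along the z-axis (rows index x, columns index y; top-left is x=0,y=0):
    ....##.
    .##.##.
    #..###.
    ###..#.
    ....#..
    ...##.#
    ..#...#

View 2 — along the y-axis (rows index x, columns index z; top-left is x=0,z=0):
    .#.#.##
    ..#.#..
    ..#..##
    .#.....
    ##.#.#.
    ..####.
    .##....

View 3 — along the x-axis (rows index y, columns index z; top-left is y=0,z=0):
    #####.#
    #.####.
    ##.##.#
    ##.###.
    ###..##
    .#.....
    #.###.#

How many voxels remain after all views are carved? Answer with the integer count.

before carving: 343 voxels (7×7×7)
  1. axis=2 (XY plane), |mask|=20  ⇒  voxels=140
  2. axis=1 (XZ plane), |mask|=20  ⇒  voxels=52
  3. axis=0 (YZ plane), |mask|=32  ⇒  voxels=30

voxel count = 30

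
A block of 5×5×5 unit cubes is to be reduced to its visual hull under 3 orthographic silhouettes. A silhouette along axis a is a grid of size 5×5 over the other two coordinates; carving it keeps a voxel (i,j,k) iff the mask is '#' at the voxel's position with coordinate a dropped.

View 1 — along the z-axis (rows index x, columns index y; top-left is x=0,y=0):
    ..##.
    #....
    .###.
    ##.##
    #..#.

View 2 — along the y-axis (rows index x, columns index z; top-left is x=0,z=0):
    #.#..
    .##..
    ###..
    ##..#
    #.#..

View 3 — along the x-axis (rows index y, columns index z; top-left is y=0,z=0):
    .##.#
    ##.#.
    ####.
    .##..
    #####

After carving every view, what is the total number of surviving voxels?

voxel count = 22

start: 5×5×5 = 125 voxels
V1 z: intersect with XY mask (12 set) -- 60 left
V2 y: intersect with XZ mask (12 set) -- 31 left
V3 x: intersect with YZ mask (17 set) -- 22 left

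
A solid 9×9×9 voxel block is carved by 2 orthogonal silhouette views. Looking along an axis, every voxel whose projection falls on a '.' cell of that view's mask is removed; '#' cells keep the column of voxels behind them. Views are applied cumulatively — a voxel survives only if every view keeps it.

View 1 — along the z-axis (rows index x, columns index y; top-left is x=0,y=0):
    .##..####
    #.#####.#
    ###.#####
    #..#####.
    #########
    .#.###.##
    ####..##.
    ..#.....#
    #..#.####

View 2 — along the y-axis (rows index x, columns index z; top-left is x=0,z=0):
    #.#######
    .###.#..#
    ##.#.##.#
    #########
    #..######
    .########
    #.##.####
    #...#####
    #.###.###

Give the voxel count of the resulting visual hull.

initial block: 9^3 = 729
after view 1 [z-axis, 56 of 81 cells solid] → remaining = 504
after view 2 [y-axis, 63 of 81 cells solid] → remaining = 392

voxel count = 392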